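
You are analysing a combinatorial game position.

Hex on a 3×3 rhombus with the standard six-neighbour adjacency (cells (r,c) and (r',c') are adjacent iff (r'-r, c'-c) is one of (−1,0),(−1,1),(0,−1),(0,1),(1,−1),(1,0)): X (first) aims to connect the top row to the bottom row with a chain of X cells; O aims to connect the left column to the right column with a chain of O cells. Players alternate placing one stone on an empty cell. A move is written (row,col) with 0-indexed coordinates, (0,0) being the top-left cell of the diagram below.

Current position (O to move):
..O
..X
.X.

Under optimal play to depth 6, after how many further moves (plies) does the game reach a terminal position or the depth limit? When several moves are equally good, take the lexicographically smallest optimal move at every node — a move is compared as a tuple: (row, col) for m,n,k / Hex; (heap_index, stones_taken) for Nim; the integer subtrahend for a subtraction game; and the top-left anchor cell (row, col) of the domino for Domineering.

p1 O@[..O/..X/.X.]: (0,0)[O.O/..X/.X.]+1* (0,1)[.OO/..X/.X.]+1 (1,0)[..O/O.X/.X.]+1 (1,1)[..O/.OX/.X.]+1 (2,0)[..O/..X/OX.]+1 (2,2)[..O/..X/.XO]-1
p2 X@[O.O/..X/.X.]: (0,1)[OXO/..X/.X.]-1* (1,0)[O.O/X.X/.X.]-1 (1,1)[O.O/.XX/.X.]-1 (2,0)[O.O/..X/XX.]-1 (2,2)[O.O/..X/.XX]-1
p3 O@[OXO/..X/.X.]: (1,0)[OXO/O.X/.X.]-1 (1,1)[OXO/.OX/.X.]+1* (2,0)[OXO/..X/OX.]-1 (2,2)[OXO/..X/.XO]-1
p4 X@[OXO/.OX/.X.]: (1,0)[OXO/XOX/.X.]-1* (2,0)[OXO/.OX/XX.]-1 (2,2)[OXO/.OX/.XX]-1
p5 O@[OXO/XOX/.X.]: (2,0)[OXO/XOX/OX.]+1* (2,2)[OXO/XOX/.XO]-1
p6 X@[OXO/XOX/OX.] terminal -1; root [..O/..X/.X.] d6

PV length from [..O/..X/.X.]: 5 plies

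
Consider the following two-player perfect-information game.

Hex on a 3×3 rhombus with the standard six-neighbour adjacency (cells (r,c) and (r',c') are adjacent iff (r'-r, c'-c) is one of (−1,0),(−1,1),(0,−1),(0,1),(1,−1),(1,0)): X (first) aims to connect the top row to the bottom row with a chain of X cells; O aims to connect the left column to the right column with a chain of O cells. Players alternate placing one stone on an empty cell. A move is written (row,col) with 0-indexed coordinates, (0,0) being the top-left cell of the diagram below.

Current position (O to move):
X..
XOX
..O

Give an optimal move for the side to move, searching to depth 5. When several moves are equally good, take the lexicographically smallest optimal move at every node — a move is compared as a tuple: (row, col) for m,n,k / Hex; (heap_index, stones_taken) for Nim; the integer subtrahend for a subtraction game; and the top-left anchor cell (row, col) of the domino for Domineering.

O's best at [X../XOX/..O]: (2,0)

p1 O@[X../XOX/..O]: (0,1)[XO./XOX/..O]-1 (0,2)[X.O/XOX/..O]-1 (2,0)[X../XOX/O.O]+1* (2,1)[X../XOX/.OO]-1
p2 X@[X../XOX/O.O]: (0,1)[XX./XOX/O.O]-1* (0,2)[X.X/XOX/O.O]-1 (2,1)[X../XOX/OXO]-1
p3 O@[XX./XOX/O.O]: (0,2)[XXO/XOX/O.O]+1* (2,1)[XX./XOX/OOO]+1
p4 X@[XXO/XOX/O.O] terminal -1; root [X../XOX/..O] d5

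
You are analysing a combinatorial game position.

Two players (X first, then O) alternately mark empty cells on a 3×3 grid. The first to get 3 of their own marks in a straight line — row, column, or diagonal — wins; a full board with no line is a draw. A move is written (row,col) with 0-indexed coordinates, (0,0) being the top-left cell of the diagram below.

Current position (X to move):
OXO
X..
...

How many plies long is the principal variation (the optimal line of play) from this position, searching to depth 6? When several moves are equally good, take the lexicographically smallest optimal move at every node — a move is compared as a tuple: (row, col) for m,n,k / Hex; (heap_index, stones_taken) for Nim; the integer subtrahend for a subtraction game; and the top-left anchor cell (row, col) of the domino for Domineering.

p1 X@[OXO/X../...]: (1,1)[OXO/XX./...]+1* (1,2)[OXO/X.X/...]-1 (2,0)[OXO/X../X..]-1 (2,1)[OXO/X../.X.]-1 (2,2)[OXO/X../..X]+0
p2 O@[OXO/XX./...]: (1,2)[OXO/XXO/...]-1* (2,0)[OXO/XX./O..]-1 (2,1)[OXO/XX./.O.]-1 (2,2)[OXO/XX./..O]-1
p3 X@[OXO/XXO/...]: (2,0)[OXO/XXO/X..]-1 (2,1)[OXO/XXO/.X.]+1* (2,2)[OXO/XXO/..X]+0
p4 O@[OXO/XXO/.X.] terminal -1; root [OXO/X../...] d6

PV length from [OXO/X../...]: 3 plies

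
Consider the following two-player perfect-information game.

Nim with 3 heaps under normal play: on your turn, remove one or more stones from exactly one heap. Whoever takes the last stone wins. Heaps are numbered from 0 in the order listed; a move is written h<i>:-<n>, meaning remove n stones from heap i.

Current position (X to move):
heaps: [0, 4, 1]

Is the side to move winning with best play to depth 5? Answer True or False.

ply 1, X at (0,4,1) | h1:-1=-1→(0,3,1); h1:-2=-1→(0,2,1); h1:-3=+1→(0,1,1)*; h1:-4=-1→(0,0,1); h2:-1=-1→(0,4,0)
ply 2, O at (0,1,1) | h1:-1=-1→(0,0,1)*; h2:-1=-1→(0,1,0)
ply 3, X at (0,0,1) | h2:-1=+1→(0,0,0)*
ply 4: (0,0,0) is terminal -1 (O); from (0,4,1) depth 5

X winning at [(0,4,1)]: True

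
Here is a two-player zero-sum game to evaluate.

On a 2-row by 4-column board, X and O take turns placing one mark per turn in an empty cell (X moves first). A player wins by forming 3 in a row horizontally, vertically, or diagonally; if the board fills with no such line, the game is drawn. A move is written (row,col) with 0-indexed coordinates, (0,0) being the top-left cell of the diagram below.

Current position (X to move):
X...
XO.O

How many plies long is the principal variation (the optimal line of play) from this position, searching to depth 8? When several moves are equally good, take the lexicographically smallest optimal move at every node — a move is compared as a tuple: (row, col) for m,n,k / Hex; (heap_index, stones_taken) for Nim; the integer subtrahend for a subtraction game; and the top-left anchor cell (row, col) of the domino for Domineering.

PV length from [X.../XO.O]: 4 plies

ply 1, X at X.../XO.O | (0,1)=-1→XX../XO.O; (0,2)=-1→X.X./XO.O; (0,3)=-1→X..X/XO.O; (1,2)=+0→X.../XOXO*
ply 2, O at X.../XOXO | (0,1)=+0→XO../XOXO*; (0,2)=+0→X.O./XOXO; (0,3)=+0→X..O/XOXO
ply 3, X at XO../XOXO | (0,2)=+0→XOX./XOXO*; (0,3)=+0→XO.X/XOXO
ply 4, O at XOX./XOXO | (0,3)=+0→XOXO/XOXO*
ply 5: XOXO/XOXO is terminal +0 (X); from X.../XO.O depth 8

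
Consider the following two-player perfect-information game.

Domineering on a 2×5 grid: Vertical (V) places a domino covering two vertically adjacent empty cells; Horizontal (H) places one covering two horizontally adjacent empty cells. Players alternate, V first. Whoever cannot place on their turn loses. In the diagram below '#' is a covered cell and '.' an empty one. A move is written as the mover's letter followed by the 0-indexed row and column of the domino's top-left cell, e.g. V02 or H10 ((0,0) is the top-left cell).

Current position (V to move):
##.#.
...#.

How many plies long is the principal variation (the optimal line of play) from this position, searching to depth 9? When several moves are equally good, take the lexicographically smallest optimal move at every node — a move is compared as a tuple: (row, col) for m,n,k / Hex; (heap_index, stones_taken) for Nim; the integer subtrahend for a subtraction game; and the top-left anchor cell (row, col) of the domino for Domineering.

ply 1, V at ##.#./...#. | V02=+1→####./..##.*; V04=-1→##.##/...##
ply 2, H at ####./..##. | H10=-1→####./####.*
ply 3, V at ####./####. | V04=+1→#####/#####*
ply 4: #####/##### is terminal -1 (H); from ##.#./...#. depth 9

PV length from [##.#./...#.]: 3 plies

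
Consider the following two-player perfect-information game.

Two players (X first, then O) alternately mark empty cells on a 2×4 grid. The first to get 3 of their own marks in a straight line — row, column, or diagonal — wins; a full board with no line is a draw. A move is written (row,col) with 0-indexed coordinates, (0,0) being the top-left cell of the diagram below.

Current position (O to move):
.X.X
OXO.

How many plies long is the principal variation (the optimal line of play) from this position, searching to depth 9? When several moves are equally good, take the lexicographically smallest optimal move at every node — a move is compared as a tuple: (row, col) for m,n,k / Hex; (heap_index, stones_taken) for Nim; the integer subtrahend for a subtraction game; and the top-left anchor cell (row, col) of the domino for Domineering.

ply 1, O at .X.X/OXO. | (0,0)=-1→OX.X/OXO.; (0,2)=+0→.XOX/OXO.*; (1,3)=-1→.X.X/OXOO
ply 2, X at .XOX/OXO. | (0,0)=+0→XXOX/OXO.*; (1,3)=+0→.XOX/OXOX
ply 3, O at XXOX/OXO. | (1,3)=+0→XXOX/OXOO*
ply 4: XXOX/OXOO is terminal +0 (X); from .X.X/OXO. depth 9

PV length from [.X.X/OXO.]: 3 plies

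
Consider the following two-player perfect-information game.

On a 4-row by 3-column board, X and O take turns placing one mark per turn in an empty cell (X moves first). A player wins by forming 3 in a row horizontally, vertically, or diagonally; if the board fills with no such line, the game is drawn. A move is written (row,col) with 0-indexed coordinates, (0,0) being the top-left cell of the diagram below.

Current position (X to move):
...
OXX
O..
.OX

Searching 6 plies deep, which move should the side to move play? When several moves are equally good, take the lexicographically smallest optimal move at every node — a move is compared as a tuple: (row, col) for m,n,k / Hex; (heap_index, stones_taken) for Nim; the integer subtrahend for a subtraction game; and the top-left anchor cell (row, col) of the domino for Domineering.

X's best at [.../OXX/O../.OX]: (2,2)

[.../OXX/O../.OX] X move#1: (0,0):-1/X../OXX/O../.OX, (0,1):-1/.X./OXX/O../.OX, (0,2):-1/..X/OXX/O../.OX, (2,1):-1/.../OXX/OX./.OX, (2,2):+1/.../OXX/O.X/.OX*, (3,0):-1/.../OXX/O../XOX
[.../OXX/O.X/.OX] end (terminal -1, O#2); searched .../OXX/O../.OX to 6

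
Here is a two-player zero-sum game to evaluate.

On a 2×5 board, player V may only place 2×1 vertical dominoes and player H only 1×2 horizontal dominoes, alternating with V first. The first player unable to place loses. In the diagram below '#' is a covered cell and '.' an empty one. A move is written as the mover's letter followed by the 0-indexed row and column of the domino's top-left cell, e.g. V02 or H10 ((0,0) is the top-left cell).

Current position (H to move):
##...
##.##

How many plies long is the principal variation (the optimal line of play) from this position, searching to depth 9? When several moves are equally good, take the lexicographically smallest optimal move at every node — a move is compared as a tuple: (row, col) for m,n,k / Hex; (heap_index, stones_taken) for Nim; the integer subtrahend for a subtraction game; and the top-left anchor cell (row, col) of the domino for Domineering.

PV length from [##.../##.##]: 1 ply

p1 H@[##.../##.##]: H02[####./##.##]+1* H03[##.##/##.##]-1
p2 V@[####./##.##] terminal -1; root [##.../##.##] d9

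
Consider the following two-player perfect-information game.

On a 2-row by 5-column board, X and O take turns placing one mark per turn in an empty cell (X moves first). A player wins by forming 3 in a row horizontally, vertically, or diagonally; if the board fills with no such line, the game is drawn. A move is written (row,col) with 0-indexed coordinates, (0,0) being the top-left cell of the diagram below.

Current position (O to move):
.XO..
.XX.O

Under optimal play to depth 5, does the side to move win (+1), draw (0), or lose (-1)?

value(.XO../.XX.O, O) = -1

ply 1, O at .XO../.XX.O | (0,0)=-1→OXO../.XX.O*; (0,3)=-1→.XOO./.XX.O; (0,4)=-1→.XO.O/.XX.O; (1,0)=-1→.XO../OXX.O; (1,3)=-1→.XO../.XXOO
ply 2, X at OXO../.XX.O | (0,3)=+1→OXOX./.XX.O*; (0,4)=+1→OXO.X/.XX.O; (1,0)=+1→OXO../XXX.O; (1,3)=+1→OXO../.XXXO
ply 3, O at OXOX./.XX.O | (0,4)=-1→OXOXO/.XX.O*; (1,0)=-1→OXOX./OXX.O; (1,3)=-1→OXOX./.XXOO
ply 4, X at OXOXO/.XX.O | (1,0)=+1→OXOXO/XXX.O*; (1,3)=+1→OXOXO/.XXXO
ply 5: OXOXO/XXX.O is terminal -1 (O); from .XO../.XX.O depth 5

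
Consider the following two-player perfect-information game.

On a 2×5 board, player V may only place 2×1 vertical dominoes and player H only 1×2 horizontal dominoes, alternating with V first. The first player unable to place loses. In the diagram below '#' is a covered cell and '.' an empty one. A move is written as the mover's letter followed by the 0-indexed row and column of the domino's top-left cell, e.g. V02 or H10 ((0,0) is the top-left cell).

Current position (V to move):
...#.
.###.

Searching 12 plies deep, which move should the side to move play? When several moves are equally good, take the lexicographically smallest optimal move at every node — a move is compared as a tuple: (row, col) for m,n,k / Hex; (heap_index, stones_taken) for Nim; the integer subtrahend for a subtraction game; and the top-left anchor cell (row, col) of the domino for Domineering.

V's best at [...#./.###.]: V00

[...#./.###.] V move#1: V00:+1/#..#./####.*, V04:-1/...##/.####
[#..#./####.] H move#2: H01:-1/####./####.*
[####./####.] V move#3: V04:+1/#####/#####*
[#####/#####] end (terminal -1, H#4); searched ...#./.###. to 12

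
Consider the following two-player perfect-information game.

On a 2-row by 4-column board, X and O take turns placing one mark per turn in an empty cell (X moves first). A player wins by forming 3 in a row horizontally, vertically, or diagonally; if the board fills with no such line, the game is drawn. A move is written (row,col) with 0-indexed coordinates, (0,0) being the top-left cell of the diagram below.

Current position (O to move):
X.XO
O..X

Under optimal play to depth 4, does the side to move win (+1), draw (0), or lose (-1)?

value(X.XO/O..X, O) = 0

ply 1, O at X.XO/O..X | (0,1)=+0→XOXO/O..X*; (1,1)=-1→X.XO/OO.X; (1,2)=-1→X.XO/O.OX
ply 2, X at XOXO/O..X | (1,1)=+0→XOXO/OX.X*; (1,2)=+0→XOXO/O.XX
ply 3, O at XOXO/OX.X | (1,2)=+0→XOXO/OXOX*
ply 4: XOXO/OXOX is terminal +0 (X); from X.XO/O..X depth 4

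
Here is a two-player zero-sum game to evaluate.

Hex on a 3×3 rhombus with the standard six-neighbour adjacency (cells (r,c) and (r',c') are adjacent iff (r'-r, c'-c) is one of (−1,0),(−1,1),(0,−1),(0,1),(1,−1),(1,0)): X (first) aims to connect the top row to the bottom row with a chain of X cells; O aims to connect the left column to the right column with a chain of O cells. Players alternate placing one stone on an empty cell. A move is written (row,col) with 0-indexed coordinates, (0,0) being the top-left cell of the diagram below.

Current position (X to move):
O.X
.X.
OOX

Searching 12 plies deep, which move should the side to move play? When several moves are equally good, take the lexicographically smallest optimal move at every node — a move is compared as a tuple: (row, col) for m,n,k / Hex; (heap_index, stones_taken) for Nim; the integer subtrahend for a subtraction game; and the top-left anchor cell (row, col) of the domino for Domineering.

X's best at [O.X/.X./OOX]: (1,2)

[O.X/.X./OOX] X move#1: (0,1):-1/OXX/.X./OOX, (1,0):-1/O.X/XX./OOX, (1,2):+1/O.X/.XX/OOX*
[O.X/.XX/OOX] end (terminal -1, O#2); searched O.X/.X./OOX to 12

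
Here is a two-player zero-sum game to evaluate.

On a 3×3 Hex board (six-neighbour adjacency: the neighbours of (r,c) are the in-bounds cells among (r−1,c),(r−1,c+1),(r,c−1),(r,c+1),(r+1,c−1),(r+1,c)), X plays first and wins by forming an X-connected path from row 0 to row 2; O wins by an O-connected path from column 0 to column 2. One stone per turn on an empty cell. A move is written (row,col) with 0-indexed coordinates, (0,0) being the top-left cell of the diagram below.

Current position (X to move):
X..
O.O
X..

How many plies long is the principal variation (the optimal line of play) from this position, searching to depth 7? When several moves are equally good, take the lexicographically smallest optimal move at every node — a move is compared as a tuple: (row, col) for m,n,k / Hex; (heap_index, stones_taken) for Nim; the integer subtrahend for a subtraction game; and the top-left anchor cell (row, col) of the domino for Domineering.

ply 1, X at X../O.O/X.. | (0,1)=-1→XX./O.O/X..; (0,2)=-1→X.X/O.O/X..; (1,1)=+1→X../OXO/X..*; (2,1)=-1→X../O.O/XX.; (2,2)=-1→X../O.O/X.X
ply 2, O at X../OXO/X.. | (0,1)=-1→XO./OXO/X..*; (0,2)=-1→X.O/OXO/X..; (2,1)=-1→X../OXO/XO.; (2,2)=-1→X../OXO/X.O
ply 3, X at XO./OXO/X.. | (0,2)=+1→XOX/OXO/X..*; (2,1)=-1→XO./OXO/XX.; (2,2)=-1→XO./OXO/X.X
ply 4: XOX/OXO/X.. is terminal -1 (O); from X../O.O/X.. depth 7

PV length from [X../O.O/X..]: 3 plies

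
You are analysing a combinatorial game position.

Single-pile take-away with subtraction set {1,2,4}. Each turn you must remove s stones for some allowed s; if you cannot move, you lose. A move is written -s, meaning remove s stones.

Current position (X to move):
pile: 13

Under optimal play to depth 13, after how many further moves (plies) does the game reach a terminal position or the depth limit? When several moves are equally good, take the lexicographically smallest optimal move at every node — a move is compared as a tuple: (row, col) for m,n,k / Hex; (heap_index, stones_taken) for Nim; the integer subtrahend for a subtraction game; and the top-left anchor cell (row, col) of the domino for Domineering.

[13] X move#1: -1:+1/12*, -2:-1/11, -4:+1/9
[12] O move#2: -1:-1/11*, -2:-1/10, -4:-1/8
[11] X move#3: -1:-1/10, -2:+1/9*, -4:-1/7
[9] O move#4: -1:-1/8*, -2:-1/7, -4:-1/5
[8] X move#5: -1:-1/7, -2:+1/6*, -4:-1/4
[6] O move#6: -1:-1/5*, -2:-1/4, -4:-1/2
[5] X move#7: -1:-1/4, -2:+1/3*, -4:-1/1
[3] O move#8: -1:-1/2*, -2:-1/1
[2] X move#9: -1:-1/1, -2:+1/0*
[0] end (terminal -1, O#10); searched 13 to 13

PV length from [13]: 9 plies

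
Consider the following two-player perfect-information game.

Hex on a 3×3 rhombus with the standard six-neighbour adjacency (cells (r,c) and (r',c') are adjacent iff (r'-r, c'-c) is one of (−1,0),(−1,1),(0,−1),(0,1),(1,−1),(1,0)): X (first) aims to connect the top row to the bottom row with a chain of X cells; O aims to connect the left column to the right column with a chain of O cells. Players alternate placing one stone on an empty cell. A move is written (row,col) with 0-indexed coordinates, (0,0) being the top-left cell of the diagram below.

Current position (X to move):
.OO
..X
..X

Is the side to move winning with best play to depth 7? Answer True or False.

p1 X@[.OO/..X/..X]: (0,0)[XOO/..X/..X]-1* (1,0)[.OO/X.X/..X]-1 (1,1)[.OO/.XX/..X]-1 (2,0)[.OO/..X/X.X]-1 (2,1)[.OO/..X/.XX]-1
p2 O@[XOO/..X/..X]: (1,0)[XOO/O.X/..X]+1* (1,1)[XOO/.OX/..X]+1 (2,0)[XOO/..X/O.X]+1 (2,1)[XOO/..X/.OX]-1
p3 X@[XOO/O.X/..X] terminal -1; root [.OO/..X/..X] d7

X winning at [.OO/..X/..X]: False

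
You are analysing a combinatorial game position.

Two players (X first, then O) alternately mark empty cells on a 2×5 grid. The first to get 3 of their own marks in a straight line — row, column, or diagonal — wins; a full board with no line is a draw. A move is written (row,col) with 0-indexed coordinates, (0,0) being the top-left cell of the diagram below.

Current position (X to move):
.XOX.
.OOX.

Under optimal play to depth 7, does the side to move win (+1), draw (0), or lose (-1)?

value(.XOX./.OOX., X) = 0

ply 1, X at .XOX./.OOX. | (0,0)=-1→XXOX./.OOX.; (0,4)=-1→.XOXX/.OOX.; (1,0)=+0→.XOX./XOOX.*; (1,4)=-1→.XOX./.OOXX
ply 2, O at .XOX./XOOX. | (0,0)=+0→OXOX./XOOX.*; (0,4)=+0→.XOXO/XOOX.; (1,4)=+0→.XOX./XOOXO
ply 3, X at OXOX./XOOX. | (0,4)=+0→OXOXX/XOOX.*; (1,4)=+0→OXOX./XOOXX
ply 4, O at OXOXX/XOOX. | (1,4)=+0→OXOXX/XOOXO*
ply 5: OXOXX/XOOXO is terminal +0 (X); from .XOX./.OOX. depth 7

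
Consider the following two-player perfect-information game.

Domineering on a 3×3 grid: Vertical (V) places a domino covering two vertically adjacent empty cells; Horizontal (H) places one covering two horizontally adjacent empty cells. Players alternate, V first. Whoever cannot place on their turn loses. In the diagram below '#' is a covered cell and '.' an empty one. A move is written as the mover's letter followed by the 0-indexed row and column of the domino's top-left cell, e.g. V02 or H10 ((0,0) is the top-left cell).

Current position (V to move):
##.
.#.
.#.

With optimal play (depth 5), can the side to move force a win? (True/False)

[##./.#./.#.] V move#1: V02:+1/###/.##/.#.*, V10:+1/##./##./##., V12:+1/##./.##/.##
[###/.##/.#.] end (terminal -1, H#2); searched ##./.#./.#. to 5

V winning at [##./.#./.#.]: True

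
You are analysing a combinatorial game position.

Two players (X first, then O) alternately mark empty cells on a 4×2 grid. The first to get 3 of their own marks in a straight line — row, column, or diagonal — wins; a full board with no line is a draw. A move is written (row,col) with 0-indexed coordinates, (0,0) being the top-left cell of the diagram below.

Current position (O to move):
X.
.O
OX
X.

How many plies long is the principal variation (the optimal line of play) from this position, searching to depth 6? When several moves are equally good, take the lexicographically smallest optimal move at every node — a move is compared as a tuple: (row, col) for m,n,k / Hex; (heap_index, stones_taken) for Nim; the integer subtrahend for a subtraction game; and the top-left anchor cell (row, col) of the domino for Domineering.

PV length from [X./.O/OX/X.]: 3 plies

p1 O@[X./.O/OX/X.]: (0,1)[XO/.O/OX/X.]+0* (1,0)[X./OO/OX/X.]+0 (3,1)[X./.O/OX/XO]+0
p2 X@[XO/.O/OX/X.]: (1,0)[XO/XO/OX/X.]+0* (3,1)[XO/.O/OX/XX]+0
p3 O@[XO/XO/OX/X.]: (3,1)[XO/XO/OX/XO]+0*
p4 X@[XO/XO/OX/XO] terminal +0; root [X./.O/OX/X.] d6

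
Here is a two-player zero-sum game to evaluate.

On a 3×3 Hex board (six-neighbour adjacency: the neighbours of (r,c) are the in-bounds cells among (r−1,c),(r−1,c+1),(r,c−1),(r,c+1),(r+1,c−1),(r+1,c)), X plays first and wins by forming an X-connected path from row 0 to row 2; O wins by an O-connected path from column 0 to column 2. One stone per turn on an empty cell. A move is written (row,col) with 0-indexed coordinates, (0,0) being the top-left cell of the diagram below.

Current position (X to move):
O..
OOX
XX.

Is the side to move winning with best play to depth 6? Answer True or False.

X winning at [O../OOX/XX.]: True

[O../OOX/XX.] X move#1: (0,1):-1/OX./OOX/XX., (0,2):+1/O.X/OOX/XX.*, (2,2):-1/O../OOX/XXX
[O.X/OOX/XX.] end (terminal -1, O#2); searched O../OOX/XX. to 6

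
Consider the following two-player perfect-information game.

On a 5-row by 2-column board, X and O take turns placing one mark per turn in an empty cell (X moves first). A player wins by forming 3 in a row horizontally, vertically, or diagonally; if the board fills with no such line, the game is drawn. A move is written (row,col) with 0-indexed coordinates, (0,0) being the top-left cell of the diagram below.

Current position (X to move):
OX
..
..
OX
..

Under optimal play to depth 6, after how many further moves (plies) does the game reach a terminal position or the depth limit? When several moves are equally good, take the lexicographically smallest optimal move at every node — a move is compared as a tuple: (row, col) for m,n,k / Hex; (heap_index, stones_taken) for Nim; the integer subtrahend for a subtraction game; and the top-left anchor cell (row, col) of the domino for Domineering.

PV length from [OX/../../OX/..]: 3 plies

ply 1, X at OX/../../OX/.. | (1,0)=+0→OX/X./../OX/..; (1,1)=+0→OX/.X/../OX/..; (2,0)=+0→OX/../X./OX/..; (2,1)=+1→OX/../.X/OX/..*; (4,0)=+0→OX/../../OX/X.; (4,1)=+0→OX/../../OX/.X
ply 2, O at OX/../.X/OX/.. | (1,0)=-1→OX/O./.X/OX/..*; (1,1)=-1→OX/.O/.X/OX/..; (2,0)=-1→OX/../OX/OX/..; (4,0)=-1→OX/../.X/OX/O.; (4,1)=-1→OX/../.X/OX/.O
ply 3, X at OX/O./.X/OX/.. | (1,1)=+1→OX/OX/.X/OX/..*; (2,0)=+1→OX/O./XX/OX/..; (4,0)=-1→OX/O./.X/OX/X.; (4,1)=+1→OX/O./.X/OX/.X
ply 4: OX/OX/.X/OX/.. is terminal -1 (O); from OX/../../OX/.. depth 6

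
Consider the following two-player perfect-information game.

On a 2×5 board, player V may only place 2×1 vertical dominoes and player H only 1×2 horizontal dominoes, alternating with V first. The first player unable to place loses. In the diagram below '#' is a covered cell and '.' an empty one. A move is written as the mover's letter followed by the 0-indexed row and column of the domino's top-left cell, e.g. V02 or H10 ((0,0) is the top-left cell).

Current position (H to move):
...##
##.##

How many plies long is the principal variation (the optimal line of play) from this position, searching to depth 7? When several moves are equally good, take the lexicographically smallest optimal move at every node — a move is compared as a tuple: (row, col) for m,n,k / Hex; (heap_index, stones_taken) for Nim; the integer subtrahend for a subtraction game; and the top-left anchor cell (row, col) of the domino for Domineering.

[...##/##.##] H move#1: H00:-1/##.##/##.##, H01:+1/.####/##.##*
[.####/##.##] end (terminal -1, V#2); searched ...##/##.## to 7

PV length from [...##/##.##]: 1 ply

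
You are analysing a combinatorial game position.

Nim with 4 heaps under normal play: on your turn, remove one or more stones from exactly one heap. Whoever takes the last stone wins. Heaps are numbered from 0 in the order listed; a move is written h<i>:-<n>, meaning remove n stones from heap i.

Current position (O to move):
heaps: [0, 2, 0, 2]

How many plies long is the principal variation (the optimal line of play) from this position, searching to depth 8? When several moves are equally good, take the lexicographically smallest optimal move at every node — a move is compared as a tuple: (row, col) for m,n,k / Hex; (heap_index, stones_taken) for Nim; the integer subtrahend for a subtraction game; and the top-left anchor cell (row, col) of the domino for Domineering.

ply 1, O at (0,2,0,2) | h1:-1=-1→(0,1,0,2)*; h1:-2=-1→(0,0,0,2); h3:-1=-1→(0,2,0,1); h3:-2=-1→(0,2,0,0)
ply 2, X at (0,1,0,2) | h1:-1=-1→(0,0,0,2); h3:-1=+1→(0,1,0,1)*; h3:-2=-1→(0,1,0,0)
ply 3, O at (0,1,0,1) | h1:-1=-1→(0,0,0,1)*; h3:-1=-1→(0,1,0,0)
ply 4, X at (0,0,0,1) | h3:-1=+1→(0,0,0,0)*
ply 5: (0,0,0,0) is terminal -1 (O); from (0,2,0,2) depth 8

PV length from [(0,2,0,2)]: 4 plies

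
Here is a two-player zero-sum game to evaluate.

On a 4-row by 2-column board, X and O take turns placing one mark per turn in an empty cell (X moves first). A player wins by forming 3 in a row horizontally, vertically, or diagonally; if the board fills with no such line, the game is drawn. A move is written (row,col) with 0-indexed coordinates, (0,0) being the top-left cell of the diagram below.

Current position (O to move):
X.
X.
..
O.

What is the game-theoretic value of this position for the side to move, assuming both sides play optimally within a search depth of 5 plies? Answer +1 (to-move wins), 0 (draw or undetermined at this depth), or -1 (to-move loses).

value(X./X./../O., O) = 0

ply 1, O at X./X./../O. | (0,1)=-1→XO/X./../O.; (1,1)=-1→X./XO/../O.; (2,0)=+0→X./X./O./O.*; (2,1)=-1→X./X./.O/O.; (3,1)=-1→X./X./../OO
ply 2, X at X./X./O./O. | (0,1)=+0→XX/X./O./O.*; (1,1)=+0→X./XX/O./O.; (2,1)=+0→X./X./OX/O.; (3,1)=+0→X./X./O./OX
ply 3, O at XX/X./O./O. | (1,1)=+0→XX/XO/O./O.*; (2,1)=+0→XX/X./OO/O.; (3,1)=+0→XX/X./O./OO
ply 4, X at XX/XO/O./O. | (2,1)=+0→XX/XO/OX/O.*; (3,1)=+0→XX/XO/O./OX
ply 5, O at XX/XO/OX/O. | (3,1)=+0→XX/XO/OX/OO*
ply 6: XX/XO/OX/OO is terminal +0 (X); from X./X./../O. depth 5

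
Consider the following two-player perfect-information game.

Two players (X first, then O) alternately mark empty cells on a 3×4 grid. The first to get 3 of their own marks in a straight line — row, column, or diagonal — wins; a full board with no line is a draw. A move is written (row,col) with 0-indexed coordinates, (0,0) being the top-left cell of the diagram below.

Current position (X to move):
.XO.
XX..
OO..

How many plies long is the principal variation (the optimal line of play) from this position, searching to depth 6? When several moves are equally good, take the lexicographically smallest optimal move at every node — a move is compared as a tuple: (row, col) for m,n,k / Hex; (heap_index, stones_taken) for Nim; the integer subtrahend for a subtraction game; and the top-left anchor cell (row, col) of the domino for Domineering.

p1 X@[.XO./XX../OO..]: (0,0)[XXO./XX../OO..]-1 (0,3)[.XOX/XX../OO..]-1 (1,2)[.XO./XXX./OO..]+1* (1,3)[.XO./XX.X/OO..]-1 (2,2)[.XO./XX../OOX.]+1 (2,3)[.XO./XX../OO.X]-1
p2 O@[.XO./XXX./OO..] terminal -1; root [.XO./XX../OO..] d6

PV length from [.XO./XX../OO..]: 1 ply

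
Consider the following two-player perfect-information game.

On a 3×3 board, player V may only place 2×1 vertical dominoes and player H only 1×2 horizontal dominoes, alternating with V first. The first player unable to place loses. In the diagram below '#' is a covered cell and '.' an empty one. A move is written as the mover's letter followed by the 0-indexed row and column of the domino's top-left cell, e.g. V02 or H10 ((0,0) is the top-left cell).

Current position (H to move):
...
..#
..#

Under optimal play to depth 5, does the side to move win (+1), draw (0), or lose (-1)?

value(.../..#/..#, H) = +1

ply 1, H at .../..#/..# | H00=-1→##./..#/..#; H01=-1→.##/..#/..#; H10=+1→.../###/..#*; H20=-1→.../..#/###
ply 2: .../###/..# is terminal -1 (V); from .../..#/..# depth 5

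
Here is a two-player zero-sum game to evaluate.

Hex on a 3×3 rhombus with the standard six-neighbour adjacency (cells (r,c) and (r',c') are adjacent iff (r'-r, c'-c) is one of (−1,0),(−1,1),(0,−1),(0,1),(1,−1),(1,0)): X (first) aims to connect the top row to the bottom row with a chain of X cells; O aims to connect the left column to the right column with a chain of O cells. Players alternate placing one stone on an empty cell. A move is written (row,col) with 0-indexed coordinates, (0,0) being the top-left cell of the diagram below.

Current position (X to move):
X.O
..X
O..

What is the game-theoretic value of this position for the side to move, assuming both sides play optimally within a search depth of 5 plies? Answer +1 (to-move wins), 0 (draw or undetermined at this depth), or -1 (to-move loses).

value(X.O/..X/O.., X) = +1

ply 1, X at X.O/..X/O.. | (0,1)=-1→XXO/..X/O..; (1,0)=-1→X.O/X.X/O..; (1,1)=+1→X.O/.XX/O..*; (2,1)=-1→X.O/..X/OX.; (2,2)=-1→X.O/..X/O.X
ply 2, O at X.O/.XX/O.. | (0,1)=-1→XOO/.XX/O..*; (1,0)=-1→X.O/OXX/O..; (2,1)=-1→X.O/.XX/OO.; (2,2)=-1→X.O/.XX/O.O
ply 3, X at XOO/.XX/O.. | (1,0)=+1→XOO/XXX/O..*; (2,1)=-1→XOO/.XX/OX.; (2,2)=-1→XOO/.XX/O.X
ply 4, O at XOO/XXX/O.. | (2,1)=-1→XOO/XXX/OO.*; (2,2)=-1→XOO/XXX/O.O
ply 5, X at XOO/XXX/OO. | (2,2)=+1→XOO/XXX/OOX*
ply 6: XOO/XXX/OOX is terminal -1 (O); from X.O/..X/O.. depth 5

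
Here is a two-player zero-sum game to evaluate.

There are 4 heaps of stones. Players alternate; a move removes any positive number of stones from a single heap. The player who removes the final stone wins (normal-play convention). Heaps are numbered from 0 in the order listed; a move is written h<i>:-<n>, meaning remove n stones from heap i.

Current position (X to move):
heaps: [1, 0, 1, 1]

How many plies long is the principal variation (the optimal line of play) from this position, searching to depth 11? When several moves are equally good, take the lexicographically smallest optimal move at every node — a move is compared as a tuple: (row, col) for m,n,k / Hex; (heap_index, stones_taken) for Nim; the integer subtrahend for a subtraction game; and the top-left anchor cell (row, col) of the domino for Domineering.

ply 1, X at (1,0,1,1) | h0:-1=+1→(0,0,1,1)*; h2:-1=+1→(1,0,0,1); h3:-1=+1→(1,0,1,0)
ply 2, O at (0,0,1,1) | h2:-1=-1→(0,0,0,1)*; h3:-1=-1→(0,0,1,0)
ply 3, X at (0,0,0,1) | h3:-1=+1→(0,0,0,0)*
ply 4: (0,0,0,0) is terminal -1 (O); from (1,0,1,1) depth 11

PV length from [(1,0,1,1)]: 3 plies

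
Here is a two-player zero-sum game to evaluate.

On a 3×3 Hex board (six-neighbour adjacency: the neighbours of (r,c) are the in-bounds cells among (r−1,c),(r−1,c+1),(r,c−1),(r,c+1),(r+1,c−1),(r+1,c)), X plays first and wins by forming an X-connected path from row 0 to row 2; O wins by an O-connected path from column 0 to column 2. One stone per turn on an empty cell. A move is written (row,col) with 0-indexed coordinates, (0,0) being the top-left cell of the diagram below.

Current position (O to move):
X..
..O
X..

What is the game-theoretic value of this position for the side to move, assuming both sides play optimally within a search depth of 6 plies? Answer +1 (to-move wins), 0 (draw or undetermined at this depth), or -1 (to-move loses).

value(X../..O/X.., O) = -1

p1 O@[X../..O/X..]: (0,1)[XO./..O/X..]-1* (0,2)[X.O/..O/X..]-1 (1,0)[X../O.O/X..]-1 (1,1)[X../.OO/X..]-1 (2,1)[X../..O/XO.]-1 (2,2)[X../..O/X.O]-1
p2 X@[XO./..O/X..]: (0,2)[XOX/..O/X..]+1* (1,0)[XO./X.O/X..]+1 (1,1)[XO./.XO/X..]+1 (2,1)[XO./..O/XX.]-1 (2,2)[XO./..O/X.X]-1
p3 O@[XOX/..O/X..]: (1,0)[XOX/O.O/X..]-1* (1,1)[XOX/.OO/X..]-1 (2,1)[XOX/..O/XO.]-1 (2,2)[XOX/..O/X.O]-1
p4 X@[XOX/O.O/X..]: (1,1)[XOX/OXO/X..]+1* (2,1)[XOX/O.O/XX.]-1 (2,2)[XOX/O.O/X.X]-1
p5 O@[XOX/OXO/X..] terminal -1; root [X../..O/X..] d6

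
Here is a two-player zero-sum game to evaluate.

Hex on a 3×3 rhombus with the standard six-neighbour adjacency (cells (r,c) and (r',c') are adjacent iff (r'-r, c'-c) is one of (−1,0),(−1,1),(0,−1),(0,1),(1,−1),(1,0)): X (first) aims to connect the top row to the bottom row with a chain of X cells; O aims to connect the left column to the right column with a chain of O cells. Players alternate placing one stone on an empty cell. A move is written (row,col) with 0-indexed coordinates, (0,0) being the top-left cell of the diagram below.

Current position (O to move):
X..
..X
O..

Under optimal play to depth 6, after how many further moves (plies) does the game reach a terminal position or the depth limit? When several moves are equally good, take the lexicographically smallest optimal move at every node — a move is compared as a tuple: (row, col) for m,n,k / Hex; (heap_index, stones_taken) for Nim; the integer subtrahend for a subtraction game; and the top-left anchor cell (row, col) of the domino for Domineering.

ply 1, O at X../..X/O.. | (0,1)=-1→XO./..X/O..*; (0,2)=-1→X.O/..X/O..; (1,0)=-1→X../O.X/O..; (1,1)=-1→X../.OX/O..; (2,1)=-1→X../..X/OO.; (2,2)=-1→X../..X/O.O
ply 2, X at XO./..X/O.. | (0,2)=+1→XOX/..X/O..*; (1,0)=+1→XO./X.X/O..; (1,1)=+1→XO./.XX/O..; (2,1)=-1→XO./..X/OX.; (2,2)=-1→XO./..X/O.X
ply 3, O at XOX/..X/O.. | (1,0)=-1→XOX/O.X/O..*; (1,1)=-1→XOX/.OX/O..; (2,1)=-1→XOX/..X/OO.; (2,2)=-1→XOX/..X/O.O
ply 4, X at XOX/O.X/O.. | (1,1)=+1→XOX/OXX/O..*; (2,1)=+1→XOX/O.X/OX.; (2,2)=+1→XOX/O.X/O.X
ply 5, O at XOX/OXX/O.. | (2,1)=-1→XOX/OXX/OO.*; (2,2)=-1→XOX/OXX/O.O
ply 6, X at XOX/OXX/OO. | (2,2)=+1→XOX/OXX/OOX*
ply 7: XOX/OXX/OOX is terminal -1 (O); from X../..X/O.. depth 6

PV length from [X../..X/O..]: 6 plies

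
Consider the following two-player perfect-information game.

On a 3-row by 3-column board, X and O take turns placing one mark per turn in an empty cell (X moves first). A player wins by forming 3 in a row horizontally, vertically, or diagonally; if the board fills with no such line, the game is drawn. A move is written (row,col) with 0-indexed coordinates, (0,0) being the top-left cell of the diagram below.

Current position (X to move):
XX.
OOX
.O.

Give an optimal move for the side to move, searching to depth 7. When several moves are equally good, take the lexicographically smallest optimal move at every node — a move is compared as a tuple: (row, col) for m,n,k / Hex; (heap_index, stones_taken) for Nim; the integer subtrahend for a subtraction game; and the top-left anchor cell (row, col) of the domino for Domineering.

X's best at [XX./OOX/.O.]: (0,2)

p1 X@[XX./OOX/.O.]: (0,2)[XXX/OOX/.O.]+1* (2,0)[XX./OOX/XO.]+0 (2,2)[XX./OOX/.OX]+0
p2 O@[XXX/OOX/.O.] terminal -1; root [XX./OOX/.O.] d7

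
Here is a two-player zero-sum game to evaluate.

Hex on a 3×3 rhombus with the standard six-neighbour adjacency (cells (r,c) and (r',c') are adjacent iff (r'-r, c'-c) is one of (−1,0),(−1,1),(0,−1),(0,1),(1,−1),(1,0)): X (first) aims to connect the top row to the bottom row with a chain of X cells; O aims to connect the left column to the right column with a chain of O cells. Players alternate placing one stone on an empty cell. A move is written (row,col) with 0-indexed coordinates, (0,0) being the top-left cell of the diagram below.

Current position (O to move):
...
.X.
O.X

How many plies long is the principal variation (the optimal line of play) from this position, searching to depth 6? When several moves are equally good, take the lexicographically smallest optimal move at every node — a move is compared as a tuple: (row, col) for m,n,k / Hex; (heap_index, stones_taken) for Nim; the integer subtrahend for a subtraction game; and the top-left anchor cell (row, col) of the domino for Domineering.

PV length from [.../.X./O.X]: 6 plies

p1 O@[.../.X./O.X]: (0,0)[O../.X./O.X]-1* (0,1)[.O./.X./O.X]-1 (0,2)[..O/.X./O.X]-1 (1,0)[.../OX./O.X]-1 (1,2)[.../.XO/O.X]-1 (2,1)[.../.X./OOX]-1
p2 X@[O../.X./O.X]: (0,1)[OX./.X./O.X]+1* (0,2)[O.X/.X./O.X]+1 (1,0)[O../XX./O.X]+1 (1,2)[O../.XX/O.X]+1 (2,1)[O../.X./OXX]+1
p3 O@[OX./.X./O.X]: (0,2)[OXO/.X./O.X]-1* (1,0)[OX./OX./O.X]-1 (1,2)[OX./.XO/O.X]-1 (2,1)[OX./.X./OOX]-1
p4 X@[OXO/.X./O.X]: (1,0)[OXO/XX./O.X]+1* (1,2)[OXO/.XX/O.X]+1 (2,1)[OXO/.X./OXX]+1
p5 O@[OXO/XX./O.X]: (1,2)[OXO/XXO/O.X]-1* (2,1)[OXO/XX./OOX]-1
p6 X@[OXO/XXO/O.X]: (2,1)[OXO/XXO/OXX]+1*
p7 O@[OXO/XXO/OXX] terminal -1; root [.../.X./O.X] d6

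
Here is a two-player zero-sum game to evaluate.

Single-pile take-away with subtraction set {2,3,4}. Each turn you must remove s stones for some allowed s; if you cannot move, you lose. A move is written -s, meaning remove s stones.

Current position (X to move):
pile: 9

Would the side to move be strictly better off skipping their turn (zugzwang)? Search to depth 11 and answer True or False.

ply 1, X at 9 | -2=+1→7*; -3=+1→6; -4=-1→5
ply 2, O at 7 | -2=-1→5*; -3=-1→4; -4=-1→3
ply 3, X at 5 | -2=-1→3; -3=-1→2; -4=+1→1*
ply 4: 1 is terminal -1 (O); from 9 depth 11
pass branch (O moves first from the same position):
  | ply 1, O at 9 | -2=+1→7*; -3=+1→6; -4=-1→5
  | ply 2, X at 7 | -2=-1→5*; -3=-1→4; -4=-1→3
  | ply 3, O at 5 | -2=-1→3; -3=-1→2; -4=+1→1*
  | ply 4: 1 is terminal -1 (X); from 9 depth 11
X moving scores +1; X passing scores -1

zugzwang(9, X) = False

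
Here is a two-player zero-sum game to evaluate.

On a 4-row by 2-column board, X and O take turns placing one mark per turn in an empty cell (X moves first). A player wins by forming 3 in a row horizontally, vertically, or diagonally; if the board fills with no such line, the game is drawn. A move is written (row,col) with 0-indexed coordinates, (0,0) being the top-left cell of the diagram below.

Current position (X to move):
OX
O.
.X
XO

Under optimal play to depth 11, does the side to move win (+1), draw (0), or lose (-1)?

value(OX/O./.X/XO, X) = +1

p1 X@[OX/O./.X/XO]: (1,1)[OX/OX/.X/XO]+1* (2,0)[OX/O./XX/XO]+0
p2 O@[OX/OX/.X/XO] terminal -1; root [OX/O./.X/XO] d11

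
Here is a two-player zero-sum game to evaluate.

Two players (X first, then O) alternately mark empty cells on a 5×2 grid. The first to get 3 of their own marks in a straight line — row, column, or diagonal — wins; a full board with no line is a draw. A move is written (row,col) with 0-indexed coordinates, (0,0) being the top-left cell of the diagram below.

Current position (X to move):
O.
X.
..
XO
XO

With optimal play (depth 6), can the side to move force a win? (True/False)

ply 1, X at O./X./../XO/XO | (0,1)=-1→OX/X./../XO/XO; (1,1)=-1→O./XX/../XO/XO; (2,0)=+1→O./X./X./XO/XO*; (2,1)=+0→O./X./.X/XO/XO
ply 2: O./X./X./XO/XO is terminal -1 (O); from O./X./../XO/XO depth 6

X winning at [O./X./../XO/XO]: True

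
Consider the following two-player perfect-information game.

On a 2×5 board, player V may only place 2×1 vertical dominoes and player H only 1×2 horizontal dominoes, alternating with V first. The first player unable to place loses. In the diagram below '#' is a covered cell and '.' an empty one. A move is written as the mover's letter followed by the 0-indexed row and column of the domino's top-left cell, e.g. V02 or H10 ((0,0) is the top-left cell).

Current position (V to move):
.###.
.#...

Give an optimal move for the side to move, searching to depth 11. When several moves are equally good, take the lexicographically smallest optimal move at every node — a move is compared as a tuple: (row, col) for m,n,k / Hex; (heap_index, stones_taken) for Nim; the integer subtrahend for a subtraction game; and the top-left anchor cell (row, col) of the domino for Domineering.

ply 1, V at .###./.#... | V00=-1→####./##...; V04=+1→.####/.#..#*
ply 2, H at .####/.#..# | H12=-1→.####/.####*
ply 3, V at .####/.#### | V00=+1→#####/#####*
ply 4: #####/##### is terminal -1 (H); from .###./.#... depth 11

V's best at [.###./.#...]: V04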